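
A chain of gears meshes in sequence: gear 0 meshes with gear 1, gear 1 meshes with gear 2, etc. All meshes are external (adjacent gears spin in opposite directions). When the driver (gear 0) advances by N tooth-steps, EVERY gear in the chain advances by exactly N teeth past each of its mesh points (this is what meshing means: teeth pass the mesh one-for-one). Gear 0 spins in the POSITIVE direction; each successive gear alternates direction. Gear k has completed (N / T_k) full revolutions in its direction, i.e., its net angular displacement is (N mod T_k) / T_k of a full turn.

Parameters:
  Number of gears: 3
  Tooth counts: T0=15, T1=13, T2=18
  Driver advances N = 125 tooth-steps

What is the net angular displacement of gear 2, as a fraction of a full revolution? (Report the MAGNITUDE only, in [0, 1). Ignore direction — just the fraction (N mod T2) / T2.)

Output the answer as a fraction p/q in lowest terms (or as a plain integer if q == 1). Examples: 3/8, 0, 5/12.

Answer: 17/18

Derivation:
Chain of 3 gears, tooth counts: [15, 13, 18]
  gear 0: T0=15, direction=positive, advance = 125 mod 15 = 5 teeth = 5/15 turn
  gear 1: T1=13, direction=negative, advance = 125 mod 13 = 8 teeth = 8/13 turn
  gear 2: T2=18, direction=positive, advance = 125 mod 18 = 17 teeth = 17/18 turn
Gear 2: 125 mod 18 = 17
Fraction = 17 / 18 = 17/18 (gcd(17,18)=1) = 17/18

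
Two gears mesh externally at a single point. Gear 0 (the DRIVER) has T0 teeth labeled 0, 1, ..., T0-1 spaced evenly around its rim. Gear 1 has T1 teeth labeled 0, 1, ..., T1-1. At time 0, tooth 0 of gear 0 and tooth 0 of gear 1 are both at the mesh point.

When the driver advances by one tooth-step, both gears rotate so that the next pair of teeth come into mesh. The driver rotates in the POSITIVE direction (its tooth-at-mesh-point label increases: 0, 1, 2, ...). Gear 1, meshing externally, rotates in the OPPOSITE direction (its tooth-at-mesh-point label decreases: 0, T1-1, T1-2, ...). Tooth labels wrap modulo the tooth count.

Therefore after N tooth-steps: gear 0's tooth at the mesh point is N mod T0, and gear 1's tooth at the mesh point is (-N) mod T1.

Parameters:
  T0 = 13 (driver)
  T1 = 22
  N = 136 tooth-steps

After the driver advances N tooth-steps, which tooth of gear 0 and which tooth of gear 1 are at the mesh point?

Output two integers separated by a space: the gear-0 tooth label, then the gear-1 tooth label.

Gear 0 (driver, T0=13): tooth at mesh = N mod T0
  136 = 10 * 13 + 6, so 136 mod 13 = 6
  gear 0 tooth = 6
Gear 1 (driven, T1=22): tooth at mesh = (-N) mod T1
  136 = 6 * 22 + 4, so 136 mod 22 = 4
  (-136) mod 22 = (-4) mod 22 = 22 - 4 = 18
Mesh after 136 steps: gear-0 tooth 6 meets gear-1 tooth 18

Answer: 6 18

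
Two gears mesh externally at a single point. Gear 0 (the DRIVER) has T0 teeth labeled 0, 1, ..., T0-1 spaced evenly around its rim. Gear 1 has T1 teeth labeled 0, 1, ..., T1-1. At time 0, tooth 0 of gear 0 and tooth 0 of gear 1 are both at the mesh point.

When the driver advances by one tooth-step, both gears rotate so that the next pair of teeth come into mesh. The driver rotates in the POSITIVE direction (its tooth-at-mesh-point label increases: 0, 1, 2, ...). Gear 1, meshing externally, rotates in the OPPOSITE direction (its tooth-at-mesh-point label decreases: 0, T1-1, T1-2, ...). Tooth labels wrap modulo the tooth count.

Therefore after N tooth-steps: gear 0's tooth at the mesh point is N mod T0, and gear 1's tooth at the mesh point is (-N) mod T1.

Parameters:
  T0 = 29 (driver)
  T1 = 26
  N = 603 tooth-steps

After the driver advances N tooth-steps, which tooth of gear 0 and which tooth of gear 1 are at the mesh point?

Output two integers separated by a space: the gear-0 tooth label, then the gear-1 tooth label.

Answer: 23 21

Derivation:
Gear 0 (driver, T0=29): tooth at mesh = N mod T0
  603 = 20 * 29 + 23, so 603 mod 29 = 23
  gear 0 tooth = 23
Gear 1 (driven, T1=26): tooth at mesh = (-N) mod T1
  603 = 23 * 26 + 5, so 603 mod 26 = 5
  (-603) mod 26 = (-5) mod 26 = 26 - 5 = 21
Mesh after 603 steps: gear-0 tooth 23 meets gear-1 tooth 21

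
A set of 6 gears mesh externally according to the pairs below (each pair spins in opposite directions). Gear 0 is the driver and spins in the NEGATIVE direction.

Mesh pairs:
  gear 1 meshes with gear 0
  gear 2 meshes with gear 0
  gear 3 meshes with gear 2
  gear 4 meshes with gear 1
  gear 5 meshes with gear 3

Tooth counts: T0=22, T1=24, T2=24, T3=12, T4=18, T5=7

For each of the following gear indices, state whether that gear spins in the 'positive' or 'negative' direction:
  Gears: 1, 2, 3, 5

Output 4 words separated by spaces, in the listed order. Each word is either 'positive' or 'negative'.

Answer: positive positive negative positive

Derivation:
Gear 0 (driver): negative (depth 0)
  gear 1: meshes with gear 0 -> depth 1 -> positive (opposite of gear 0)
  gear 2: meshes with gear 0 -> depth 1 -> positive (opposite of gear 0)
  gear 3: meshes with gear 2 -> depth 2 -> negative (opposite of gear 2)
  gear 4: meshes with gear 1 -> depth 2 -> negative (opposite of gear 1)
  gear 5: meshes with gear 3 -> depth 3 -> positive (opposite of gear 3)
Queried indices 1, 2, 3, 5 -> positive, positive, negative, positive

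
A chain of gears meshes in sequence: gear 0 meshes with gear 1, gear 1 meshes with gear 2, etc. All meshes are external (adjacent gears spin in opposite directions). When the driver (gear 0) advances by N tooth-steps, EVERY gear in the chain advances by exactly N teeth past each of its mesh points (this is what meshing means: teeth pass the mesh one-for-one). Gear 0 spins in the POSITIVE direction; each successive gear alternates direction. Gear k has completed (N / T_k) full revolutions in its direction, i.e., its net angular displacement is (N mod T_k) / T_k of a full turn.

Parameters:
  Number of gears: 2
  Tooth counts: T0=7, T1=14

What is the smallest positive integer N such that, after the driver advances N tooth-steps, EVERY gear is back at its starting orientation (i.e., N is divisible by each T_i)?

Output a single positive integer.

Answer: 14

Derivation:
Gear k returns to start when N is a multiple of T_k.
All gears at start simultaneously when N is a common multiple of [7, 14]; the smallest such N is lcm(7, 14).
Start: lcm = T0 = 7
Fold in T1=14: gcd(7, 14) = 7; lcm(7, 14) = 7 * 14 / 7 = 98 / 7 = 14
Full cycle length = 14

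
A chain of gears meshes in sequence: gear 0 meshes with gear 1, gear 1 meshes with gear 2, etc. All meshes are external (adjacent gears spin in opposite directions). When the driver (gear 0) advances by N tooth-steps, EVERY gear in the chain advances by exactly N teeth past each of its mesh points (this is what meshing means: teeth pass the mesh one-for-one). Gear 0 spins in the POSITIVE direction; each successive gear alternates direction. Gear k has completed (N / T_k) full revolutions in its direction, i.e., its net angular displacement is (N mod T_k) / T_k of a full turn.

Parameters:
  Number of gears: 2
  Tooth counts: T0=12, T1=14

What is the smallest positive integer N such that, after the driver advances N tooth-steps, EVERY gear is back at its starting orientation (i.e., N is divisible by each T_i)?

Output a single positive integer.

Answer: 84

Derivation:
Gear k returns to start when N is a multiple of T_k.
All gears at start simultaneously when N is a common multiple of [12, 14]; the smallest such N is lcm(12, 14).
Start: lcm = T0 = 12
Fold in T1=14: gcd(12, 14) = 2; lcm(12, 14) = 12 * 14 / 2 = 168 / 2 = 84
Full cycle length = 84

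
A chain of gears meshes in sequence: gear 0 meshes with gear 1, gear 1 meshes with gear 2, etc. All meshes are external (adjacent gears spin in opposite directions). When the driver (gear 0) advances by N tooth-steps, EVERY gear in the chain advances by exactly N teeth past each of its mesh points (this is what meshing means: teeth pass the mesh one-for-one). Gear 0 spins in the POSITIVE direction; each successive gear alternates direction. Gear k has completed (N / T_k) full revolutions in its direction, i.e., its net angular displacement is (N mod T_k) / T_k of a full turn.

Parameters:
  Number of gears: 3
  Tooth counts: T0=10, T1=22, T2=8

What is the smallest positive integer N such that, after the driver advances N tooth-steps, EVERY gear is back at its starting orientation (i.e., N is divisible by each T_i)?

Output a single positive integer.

Gear k returns to start when N is a multiple of T_k.
All gears at start simultaneously when N is a common multiple of [10, 22, 8]; the smallest such N is lcm(10, 22, 8).
Start: lcm = T0 = 10
Fold in T1=22: gcd(10, 22) = 2; lcm(10, 22) = 10 * 22 / 2 = 220 / 2 = 110
Fold in T2=8: gcd(110, 8) = 2; lcm(110, 8) = 110 * 8 / 2 = 880 / 2 = 440
Full cycle length = 440

Answer: 440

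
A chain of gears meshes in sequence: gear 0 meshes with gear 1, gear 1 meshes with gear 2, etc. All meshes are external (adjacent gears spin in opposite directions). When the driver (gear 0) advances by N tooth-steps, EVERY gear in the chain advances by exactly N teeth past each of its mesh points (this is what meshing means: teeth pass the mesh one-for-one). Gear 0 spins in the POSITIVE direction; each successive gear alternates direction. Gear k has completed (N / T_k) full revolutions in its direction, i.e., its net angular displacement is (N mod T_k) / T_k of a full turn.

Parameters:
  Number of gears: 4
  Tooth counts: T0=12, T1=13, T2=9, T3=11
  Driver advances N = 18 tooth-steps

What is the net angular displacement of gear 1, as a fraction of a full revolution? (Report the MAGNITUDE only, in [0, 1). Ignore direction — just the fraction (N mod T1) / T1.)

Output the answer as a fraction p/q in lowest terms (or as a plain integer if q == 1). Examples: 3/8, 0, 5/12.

Answer: 5/13

Derivation:
Chain of 4 gears, tooth counts: [12, 13, 9, 11]
  gear 0: T0=12, direction=positive, advance = 18 mod 12 = 6 teeth = 6/12 turn
  gear 1: T1=13, direction=negative, advance = 18 mod 13 = 5 teeth = 5/13 turn
  gear 2: T2=9, direction=positive, advance = 18 mod 9 = 0 teeth = 0/9 turn
  gear 3: T3=11, direction=negative, advance = 18 mod 11 = 7 teeth = 7/11 turn
Gear 1: 18 mod 13 = 5
Fraction = 5 / 13 = 5/13 (gcd(5,13)=1) = 5/13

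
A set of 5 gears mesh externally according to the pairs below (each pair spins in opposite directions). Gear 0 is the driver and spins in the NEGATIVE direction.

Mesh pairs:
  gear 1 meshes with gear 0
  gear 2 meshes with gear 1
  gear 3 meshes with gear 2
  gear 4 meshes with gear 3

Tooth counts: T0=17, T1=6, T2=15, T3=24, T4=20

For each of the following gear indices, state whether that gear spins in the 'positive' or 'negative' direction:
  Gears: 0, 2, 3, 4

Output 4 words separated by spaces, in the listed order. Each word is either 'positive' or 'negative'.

Answer: negative negative positive negative

Derivation:
Gear 0 (driver): negative (depth 0)
  gear 1: meshes with gear 0 -> depth 1 -> positive (opposite of gear 0)
  gear 2: meshes with gear 1 -> depth 2 -> negative (opposite of gear 1)
  gear 3: meshes with gear 2 -> depth 3 -> positive (opposite of gear 2)
  gear 4: meshes with gear 3 -> depth 4 -> negative (opposite of gear 3)
Queried indices 0, 2, 3, 4 -> negative, negative, positive, negative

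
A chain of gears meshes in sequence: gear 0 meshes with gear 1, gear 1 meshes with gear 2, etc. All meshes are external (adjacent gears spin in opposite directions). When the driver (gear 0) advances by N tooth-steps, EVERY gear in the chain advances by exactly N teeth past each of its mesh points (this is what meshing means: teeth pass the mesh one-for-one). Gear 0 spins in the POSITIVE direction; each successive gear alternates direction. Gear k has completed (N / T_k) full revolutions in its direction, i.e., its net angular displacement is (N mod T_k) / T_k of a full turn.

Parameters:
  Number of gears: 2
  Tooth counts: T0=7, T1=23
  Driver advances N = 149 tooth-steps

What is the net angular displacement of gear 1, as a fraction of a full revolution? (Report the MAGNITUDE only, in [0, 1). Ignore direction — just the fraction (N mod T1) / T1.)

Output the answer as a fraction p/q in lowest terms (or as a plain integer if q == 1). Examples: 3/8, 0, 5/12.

Answer: 11/23

Derivation:
Chain of 2 gears, tooth counts: [7, 23]
  gear 0: T0=7, direction=positive, advance = 149 mod 7 = 2 teeth = 2/7 turn
  gear 1: T1=23, direction=negative, advance = 149 mod 23 = 11 teeth = 11/23 turn
Gear 1: 149 mod 23 = 11
Fraction = 11 / 23 = 11/23 (gcd(11,23)=1) = 11/23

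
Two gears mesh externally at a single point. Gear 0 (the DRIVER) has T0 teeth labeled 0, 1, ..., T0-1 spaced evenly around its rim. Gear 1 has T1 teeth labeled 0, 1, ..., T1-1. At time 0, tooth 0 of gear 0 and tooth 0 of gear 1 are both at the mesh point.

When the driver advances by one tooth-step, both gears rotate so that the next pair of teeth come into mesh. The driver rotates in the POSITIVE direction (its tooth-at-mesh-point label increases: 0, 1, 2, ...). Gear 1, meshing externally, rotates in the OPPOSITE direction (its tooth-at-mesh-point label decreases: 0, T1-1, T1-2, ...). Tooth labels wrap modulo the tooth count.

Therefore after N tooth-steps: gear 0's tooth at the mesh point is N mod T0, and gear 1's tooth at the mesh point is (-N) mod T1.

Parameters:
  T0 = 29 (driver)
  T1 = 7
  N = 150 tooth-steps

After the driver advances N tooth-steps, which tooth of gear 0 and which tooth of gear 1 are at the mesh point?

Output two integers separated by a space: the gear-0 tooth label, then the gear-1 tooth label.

Answer: 5 4

Derivation:
Gear 0 (driver, T0=29): tooth at mesh = N mod T0
  150 = 5 * 29 + 5, so 150 mod 29 = 5
  gear 0 tooth = 5
Gear 1 (driven, T1=7): tooth at mesh = (-N) mod T1
  150 = 21 * 7 + 3, so 150 mod 7 = 3
  (-150) mod 7 = (-3) mod 7 = 7 - 3 = 4
Mesh after 150 steps: gear-0 tooth 5 meets gear-1 tooth 4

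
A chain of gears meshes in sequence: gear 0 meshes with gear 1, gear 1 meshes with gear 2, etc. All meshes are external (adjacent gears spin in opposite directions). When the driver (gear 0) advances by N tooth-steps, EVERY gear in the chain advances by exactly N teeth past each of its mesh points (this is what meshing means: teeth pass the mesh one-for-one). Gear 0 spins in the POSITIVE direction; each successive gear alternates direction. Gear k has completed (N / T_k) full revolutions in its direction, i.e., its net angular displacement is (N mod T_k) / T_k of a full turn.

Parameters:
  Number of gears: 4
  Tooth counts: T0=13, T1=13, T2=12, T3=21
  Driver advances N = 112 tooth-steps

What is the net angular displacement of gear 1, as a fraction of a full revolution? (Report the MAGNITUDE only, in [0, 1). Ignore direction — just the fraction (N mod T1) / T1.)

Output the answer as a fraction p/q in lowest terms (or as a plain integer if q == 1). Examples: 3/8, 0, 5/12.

Answer: 8/13

Derivation:
Chain of 4 gears, tooth counts: [13, 13, 12, 21]
  gear 0: T0=13, direction=positive, advance = 112 mod 13 = 8 teeth = 8/13 turn
  gear 1: T1=13, direction=negative, advance = 112 mod 13 = 8 teeth = 8/13 turn
  gear 2: T2=12, direction=positive, advance = 112 mod 12 = 4 teeth = 4/12 turn
  gear 3: T3=21, direction=negative, advance = 112 mod 21 = 7 teeth = 7/21 turn
Gear 1: 112 mod 13 = 8
Fraction = 8 / 13 = 8/13 (gcd(8,13)=1) = 8/13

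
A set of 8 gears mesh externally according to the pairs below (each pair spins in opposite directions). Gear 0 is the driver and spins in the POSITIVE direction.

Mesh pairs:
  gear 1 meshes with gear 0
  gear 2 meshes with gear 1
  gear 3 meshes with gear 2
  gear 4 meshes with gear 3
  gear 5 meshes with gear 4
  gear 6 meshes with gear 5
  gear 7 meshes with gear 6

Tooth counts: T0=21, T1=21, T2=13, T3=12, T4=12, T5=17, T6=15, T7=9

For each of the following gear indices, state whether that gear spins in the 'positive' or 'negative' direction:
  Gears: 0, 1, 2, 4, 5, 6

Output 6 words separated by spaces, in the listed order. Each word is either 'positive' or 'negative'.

Answer: positive negative positive positive negative positive

Derivation:
Gear 0 (driver): positive (depth 0)
  gear 1: meshes with gear 0 -> depth 1 -> negative (opposite of gear 0)
  gear 2: meshes with gear 1 -> depth 2 -> positive (opposite of gear 1)
  gear 3: meshes with gear 2 -> depth 3 -> negative (opposite of gear 2)
  gear 4: meshes with gear 3 -> depth 4 -> positive (opposite of gear 3)
  gear 5: meshes with gear 4 -> depth 5 -> negative (opposite of gear 4)
  gear 6: meshes with gear 5 -> depth 6 -> positive (opposite of gear 5)
  gear 7: meshes with gear 6 -> depth 7 -> negative (opposite of gear 6)
Queried indices 0, 1, 2, 4, 5, 6 -> positive, negative, positive, positive, negative, positive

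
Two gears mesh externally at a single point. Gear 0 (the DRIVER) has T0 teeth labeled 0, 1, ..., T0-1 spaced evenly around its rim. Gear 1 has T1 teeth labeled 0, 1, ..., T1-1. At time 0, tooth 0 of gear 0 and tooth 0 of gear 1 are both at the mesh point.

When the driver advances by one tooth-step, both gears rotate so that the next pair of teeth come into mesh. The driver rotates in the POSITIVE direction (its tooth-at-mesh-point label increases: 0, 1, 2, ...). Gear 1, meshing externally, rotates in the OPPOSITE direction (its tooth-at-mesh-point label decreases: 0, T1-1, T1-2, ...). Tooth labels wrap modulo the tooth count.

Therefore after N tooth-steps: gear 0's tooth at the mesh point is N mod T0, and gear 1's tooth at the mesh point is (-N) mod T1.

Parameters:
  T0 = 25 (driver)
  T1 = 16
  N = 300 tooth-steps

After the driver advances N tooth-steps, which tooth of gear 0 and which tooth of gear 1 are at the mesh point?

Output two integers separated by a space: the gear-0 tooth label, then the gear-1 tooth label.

Gear 0 (driver, T0=25): tooth at mesh = N mod T0
  300 = 12 * 25 + 0, so 300 mod 25 = 0
  gear 0 tooth = 0
Gear 1 (driven, T1=16): tooth at mesh = (-N) mod T1
  300 = 18 * 16 + 12, so 300 mod 16 = 12
  (-300) mod 16 = (-12) mod 16 = 16 - 12 = 4
Mesh after 300 steps: gear-0 tooth 0 meets gear-1 tooth 4

Answer: 0 4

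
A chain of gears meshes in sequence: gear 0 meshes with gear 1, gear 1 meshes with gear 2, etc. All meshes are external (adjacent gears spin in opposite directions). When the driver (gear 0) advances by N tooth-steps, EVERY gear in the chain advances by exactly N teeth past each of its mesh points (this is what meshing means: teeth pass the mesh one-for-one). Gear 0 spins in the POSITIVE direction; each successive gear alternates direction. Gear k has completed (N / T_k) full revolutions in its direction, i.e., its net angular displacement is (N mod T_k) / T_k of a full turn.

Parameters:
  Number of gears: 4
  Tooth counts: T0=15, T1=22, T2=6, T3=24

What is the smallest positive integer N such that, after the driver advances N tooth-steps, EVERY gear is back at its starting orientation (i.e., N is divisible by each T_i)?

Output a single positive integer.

Gear k returns to start when N is a multiple of T_k.
All gears at start simultaneously when N is a common multiple of [15, 22, 6, 24]; the smallest such N is lcm(15, 22, 6, 24).
Start: lcm = T0 = 15
Fold in T1=22: gcd(15, 22) = 1; lcm(15, 22) = 15 * 22 / 1 = 330 / 1 = 330
Fold in T2=6: gcd(330, 6) = 6; lcm(330, 6) = 330 * 6 / 6 = 1980 / 6 = 330
Fold in T3=24: gcd(330, 24) = 6; lcm(330, 24) = 330 * 24 / 6 = 7920 / 6 = 1320
Full cycle length = 1320

Answer: 1320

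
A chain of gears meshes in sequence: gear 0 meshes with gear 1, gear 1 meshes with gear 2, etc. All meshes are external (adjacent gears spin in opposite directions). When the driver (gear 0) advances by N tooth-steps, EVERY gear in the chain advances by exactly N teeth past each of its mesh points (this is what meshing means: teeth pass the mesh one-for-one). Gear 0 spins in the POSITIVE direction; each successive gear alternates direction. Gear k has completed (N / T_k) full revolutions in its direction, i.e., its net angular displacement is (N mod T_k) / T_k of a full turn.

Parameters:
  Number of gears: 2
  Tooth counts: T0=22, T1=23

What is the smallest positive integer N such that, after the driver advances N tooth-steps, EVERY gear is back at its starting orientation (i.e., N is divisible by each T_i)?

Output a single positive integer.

Gear k returns to start when N is a multiple of T_k.
All gears at start simultaneously when N is a common multiple of [22, 23]; the smallest such N is lcm(22, 23).
Start: lcm = T0 = 22
Fold in T1=23: gcd(22, 23) = 1; lcm(22, 23) = 22 * 23 / 1 = 506 / 1 = 506
Full cycle length = 506

Answer: 506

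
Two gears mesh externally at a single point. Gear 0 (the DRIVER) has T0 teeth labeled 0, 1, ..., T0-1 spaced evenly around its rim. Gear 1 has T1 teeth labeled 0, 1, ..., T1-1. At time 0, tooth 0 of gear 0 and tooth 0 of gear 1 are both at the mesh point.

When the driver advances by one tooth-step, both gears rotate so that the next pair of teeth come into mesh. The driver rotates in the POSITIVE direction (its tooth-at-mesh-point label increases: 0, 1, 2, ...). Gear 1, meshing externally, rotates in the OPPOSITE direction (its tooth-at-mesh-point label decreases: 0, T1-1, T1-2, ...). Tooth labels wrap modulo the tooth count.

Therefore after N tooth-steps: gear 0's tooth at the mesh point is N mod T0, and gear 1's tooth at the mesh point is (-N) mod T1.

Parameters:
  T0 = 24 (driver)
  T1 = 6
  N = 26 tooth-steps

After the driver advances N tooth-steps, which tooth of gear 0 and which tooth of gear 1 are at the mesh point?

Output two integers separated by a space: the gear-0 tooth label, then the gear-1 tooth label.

Answer: 2 4

Derivation:
Gear 0 (driver, T0=24): tooth at mesh = N mod T0
  26 = 1 * 24 + 2, so 26 mod 24 = 2
  gear 0 tooth = 2
Gear 1 (driven, T1=6): tooth at mesh = (-N) mod T1
  26 = 4 * 6 + 2, so 26 mod 6 = 2
  (-26) mod 6 = (-2) mod 6 = 6 - 2 = 4
Mesh after 26 steps: gear-0 tooth 2 meets gear-1 tooth 4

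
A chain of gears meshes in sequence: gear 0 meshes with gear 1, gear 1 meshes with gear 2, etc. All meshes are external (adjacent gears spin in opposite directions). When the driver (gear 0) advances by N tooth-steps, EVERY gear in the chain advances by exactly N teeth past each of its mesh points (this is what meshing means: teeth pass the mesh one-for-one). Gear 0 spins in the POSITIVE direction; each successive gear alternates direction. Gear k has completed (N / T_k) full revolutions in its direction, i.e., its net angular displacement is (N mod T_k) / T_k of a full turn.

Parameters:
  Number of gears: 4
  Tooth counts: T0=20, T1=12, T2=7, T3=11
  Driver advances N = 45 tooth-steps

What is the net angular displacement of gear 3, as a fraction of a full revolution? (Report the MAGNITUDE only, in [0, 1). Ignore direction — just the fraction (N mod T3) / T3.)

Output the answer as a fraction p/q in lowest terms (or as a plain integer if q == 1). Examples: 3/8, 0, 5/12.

Chain of 4 gears, tooth counts: [20, 12, 7, 11]
  gear 0: T0=20, direction=positive, advance = 45 mod 20 = 5 teeth = 5/20 turn
  gear 1: T1=12, direction=negative, advance = 45 mod 12 = 9 teeth = 9/12 turn
  gear 2: T2=7, direction=positive, advance = 45 mod 7 = 3 teeth = 3/7 turn
  gear 3: T3=11, direction=negative, advance = 45 mod 11 = 1 teeth = 1/11 turn
Gear 3: 45 mod 11 = 1
Fraction = 1 / 11 = 1/11 (gcd(1,11)=1) = 1/11

Answer: 1/11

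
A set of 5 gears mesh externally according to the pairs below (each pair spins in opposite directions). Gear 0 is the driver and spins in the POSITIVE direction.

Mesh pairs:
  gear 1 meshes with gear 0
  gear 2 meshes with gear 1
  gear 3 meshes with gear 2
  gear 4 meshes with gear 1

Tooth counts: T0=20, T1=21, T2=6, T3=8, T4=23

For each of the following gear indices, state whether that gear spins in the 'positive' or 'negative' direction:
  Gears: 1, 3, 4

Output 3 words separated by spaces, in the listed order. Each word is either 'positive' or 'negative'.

Answer: negative negative positive

Derivation:
Gear 0 (driver): positive (depth 0)
  gear 1: meshes with gear 0 -> depth 1 -> negative (opposite of gear 0)
  gear 2: meshes with gear 1 -> depth 2 -> positive (opposite of gear 1)
  gear 3: meshes with gear 2 -> depth 3 -> negative (opposite of gear 2)
  gear 4: meshes with gear 1 -> depth 2 -> positive (opposite of gear 1)
Queried indices 1, 3, 4 -> negative, negative, positive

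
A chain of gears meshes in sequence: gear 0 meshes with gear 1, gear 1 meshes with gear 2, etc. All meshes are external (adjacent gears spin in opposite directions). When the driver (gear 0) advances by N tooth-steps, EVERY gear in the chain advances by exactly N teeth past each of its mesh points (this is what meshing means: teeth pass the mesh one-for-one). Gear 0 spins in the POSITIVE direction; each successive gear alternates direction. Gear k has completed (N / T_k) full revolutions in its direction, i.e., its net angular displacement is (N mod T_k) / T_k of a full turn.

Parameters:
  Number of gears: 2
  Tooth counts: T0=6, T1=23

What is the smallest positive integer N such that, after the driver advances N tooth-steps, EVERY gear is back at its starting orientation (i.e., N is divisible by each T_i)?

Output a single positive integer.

Gear k returns to start when N is a multiple of T_k.
All gears at start simultaneously when N is a common multiple of [6, 23]; the smallest such N is lcm(6, 23).
Start: lcm = T0 = 6
Fold in T1=23: gcd(6, 23) = 1; lcm(6, 23) = 6 * 23 / 1 = 138 / 1 = 138
Full cycle length = 138

Answer: 138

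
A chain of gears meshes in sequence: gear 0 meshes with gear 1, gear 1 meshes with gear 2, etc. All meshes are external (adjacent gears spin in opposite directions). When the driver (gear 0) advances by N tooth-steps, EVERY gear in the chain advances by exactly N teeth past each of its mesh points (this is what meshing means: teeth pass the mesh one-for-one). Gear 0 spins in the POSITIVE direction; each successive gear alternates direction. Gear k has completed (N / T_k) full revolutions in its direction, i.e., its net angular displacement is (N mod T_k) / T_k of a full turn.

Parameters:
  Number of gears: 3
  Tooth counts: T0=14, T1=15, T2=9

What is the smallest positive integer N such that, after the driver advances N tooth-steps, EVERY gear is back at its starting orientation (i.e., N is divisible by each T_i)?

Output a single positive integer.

Gear k returns to start when N is a multiple of T_k.
All gears at start simultaneously when N is a common multiple of [14, 15, 9]; the smallest such N is lcm(14, 15, 9).
Start: lcm = T0 = 14
Fold in T1=15: gcd(14, 15) = 1; lcm(14, 15) = 14 * 15 / 1 = 210 / 1 = 210
Fold in T2=9: gcd(210, 9) = 3; lcm(210, 9) = 210 * 9 / 3 = 1890 / 3 = 630
Full cycle length = 630

Answer: 630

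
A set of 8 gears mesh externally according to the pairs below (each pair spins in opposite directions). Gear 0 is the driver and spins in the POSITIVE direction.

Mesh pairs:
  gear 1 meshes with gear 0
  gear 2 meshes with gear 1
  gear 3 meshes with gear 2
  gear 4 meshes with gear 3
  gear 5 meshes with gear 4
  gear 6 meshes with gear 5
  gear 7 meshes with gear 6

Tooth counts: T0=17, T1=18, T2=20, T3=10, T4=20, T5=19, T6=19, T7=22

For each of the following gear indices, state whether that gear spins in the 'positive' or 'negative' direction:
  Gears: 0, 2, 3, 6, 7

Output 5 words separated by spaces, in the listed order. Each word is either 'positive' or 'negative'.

Answer: positive positive negative positive negative

Derivation:
Gear 0 (driver): positive (depth 0)
  gear 1: meshes with gear 0 -> depth 1 -> negative (opposite of gear 0)
  gear 2: meshes with gear 1 -> depth 2 -> positive (opposite of gear 1)
  gear 3: meshes with gear 2 -> depth 3 -> negative (opposite of gear 2)
  gear 4: meshes with gear 3 -> depth 4 -> positive (opposite of gear 3)
  gear 5: meshes with gear 4 -> depth 5 -> negative (opposite of gear 4)
  gear 6: meshes with gear 5 -> depth 6 -> positive (opposite of gear 5)
  gear 7: meshes with gear 6 -> depth 7 -> negative (opposite of gear 6)
Queried indices 0, 2, 3, 6, 7 -> positive, positive, negative, positive, negative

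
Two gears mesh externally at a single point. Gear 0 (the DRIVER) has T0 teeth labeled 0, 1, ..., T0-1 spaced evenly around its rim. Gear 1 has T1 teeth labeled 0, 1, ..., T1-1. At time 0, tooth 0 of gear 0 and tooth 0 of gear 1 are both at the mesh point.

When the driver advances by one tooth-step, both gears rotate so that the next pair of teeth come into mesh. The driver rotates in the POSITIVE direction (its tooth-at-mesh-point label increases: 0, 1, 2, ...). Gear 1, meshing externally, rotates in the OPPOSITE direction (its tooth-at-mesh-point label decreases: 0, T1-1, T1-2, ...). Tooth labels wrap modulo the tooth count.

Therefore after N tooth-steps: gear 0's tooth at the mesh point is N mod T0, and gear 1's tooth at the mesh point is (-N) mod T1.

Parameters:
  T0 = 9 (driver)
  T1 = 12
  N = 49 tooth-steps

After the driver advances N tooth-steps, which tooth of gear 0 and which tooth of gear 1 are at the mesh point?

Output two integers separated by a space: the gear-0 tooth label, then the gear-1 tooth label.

Gear 0 (driver, T0=9): tooth at mesh = N mod T0
  49 = 5 * 9 + 4, so 49 mod 9 = 4
  gear 0 tooth = 4
Gear 1 (driven, T1=12): tooth at mesh = (-N) mod T1
  49 = 4 * 12 + 1, so 49 mod 12 = 1
  (-49) mod 12 = (-1) mod 12 = 12 - 1 = 11
Mesh after 49 steps: gear-0 tooth 4 meets gear-1 tooth 11

Answer: 4 11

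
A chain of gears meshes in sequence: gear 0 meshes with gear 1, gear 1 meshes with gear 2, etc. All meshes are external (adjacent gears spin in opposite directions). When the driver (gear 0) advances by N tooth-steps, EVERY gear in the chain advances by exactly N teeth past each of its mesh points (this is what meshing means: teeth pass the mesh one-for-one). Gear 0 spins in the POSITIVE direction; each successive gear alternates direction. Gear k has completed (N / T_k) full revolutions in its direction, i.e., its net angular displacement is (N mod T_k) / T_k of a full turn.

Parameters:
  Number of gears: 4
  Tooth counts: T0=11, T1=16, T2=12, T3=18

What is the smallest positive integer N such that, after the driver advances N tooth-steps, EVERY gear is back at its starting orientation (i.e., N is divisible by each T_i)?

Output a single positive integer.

Answer: 1584

Derivation:
Gear k returns to start when N is a multiple of T_k.
All gears at start simultaneously when N is a common multiple of [11, 16, 12, 18]; the smallest such N is lcm(11, 16, 12, 18).
Start: lcm = T0 = 11
Fold in T1=16: gcd(11, 16) = 1; lcm(11, 16) = 11 * 16 / 1 = 176 / 1 = 176
Fold in T2=12: gcd(176, 12) = 4; lcm(176, 12) = 176 * 12 / 4 = 2112 / 4 = 528
Fold in T3=18: gcd(528, 18) = 6; lcm(528, 18) = 528 * 18 / 6 = 9504 / 6 = 1584
Full cycle length = 1584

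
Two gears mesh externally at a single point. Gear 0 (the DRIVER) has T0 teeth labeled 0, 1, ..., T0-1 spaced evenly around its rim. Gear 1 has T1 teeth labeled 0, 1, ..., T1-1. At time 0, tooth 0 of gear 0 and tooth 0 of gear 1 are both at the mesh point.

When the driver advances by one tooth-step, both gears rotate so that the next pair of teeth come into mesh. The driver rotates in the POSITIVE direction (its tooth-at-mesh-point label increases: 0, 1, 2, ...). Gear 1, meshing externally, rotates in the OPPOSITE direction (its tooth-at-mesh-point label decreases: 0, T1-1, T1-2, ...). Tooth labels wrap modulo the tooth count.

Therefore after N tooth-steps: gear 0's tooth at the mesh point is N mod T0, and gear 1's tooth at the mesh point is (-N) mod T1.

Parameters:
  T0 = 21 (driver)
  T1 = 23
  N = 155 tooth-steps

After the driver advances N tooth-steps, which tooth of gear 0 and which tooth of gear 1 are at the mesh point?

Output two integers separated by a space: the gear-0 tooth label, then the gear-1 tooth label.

Answer: 8 6

Derivation:
Gear 0 (driver, T0=21): tooth at mesh = N mod T0
  155 = 7 * 21 + 8, so 155 mod 21 = 8
  gear 0 tooth = 8
Gear 1 (driven, T1=23): tooth at mesh = (-N) mod T1
  155 = 6 * 23 + 17, so 155 mod 23 = 17
  (-155) mod 23 = (-17) mod 23 = 23 - 17 = 6
Mesh after 155 steps: gear-0 tooth 8 meets gear-1 tooth 6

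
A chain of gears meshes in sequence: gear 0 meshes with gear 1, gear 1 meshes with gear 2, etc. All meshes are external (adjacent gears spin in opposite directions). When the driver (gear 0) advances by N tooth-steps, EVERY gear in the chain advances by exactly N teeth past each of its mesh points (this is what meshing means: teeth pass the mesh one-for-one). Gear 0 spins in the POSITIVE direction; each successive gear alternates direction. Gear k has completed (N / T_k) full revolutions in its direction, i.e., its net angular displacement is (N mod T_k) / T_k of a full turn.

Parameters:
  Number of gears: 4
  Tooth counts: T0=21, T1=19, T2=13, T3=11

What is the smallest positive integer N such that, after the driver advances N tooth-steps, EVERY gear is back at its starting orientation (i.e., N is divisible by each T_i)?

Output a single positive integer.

Answer: 57057

Derivation:
Gear k returns to start when N is a multiple of T_k.
All gears at start simultaneously when N is a common multiple of [21, 19, 13, 11]; the smallest such N is lcm(21, 19, 13, 11).
Start: lcm = T0 = 21
Fold in T1=19: gcd(21, 19) = 1; lcm(21, 19) = 21 * 19 / 1 = 399 / 1 = 399
Fold in T2=13: gcd(399, 13) = 1; lcm(399, 13) = 399 * 13 / 1 = 5187 / 1 = 5187
Fold in T3=11: gcd(5187, 11) = 1; lcm(5187, 11) = 5187 * 11 / 1 = 57057 / 1 = 57057
Full cycle length = 57057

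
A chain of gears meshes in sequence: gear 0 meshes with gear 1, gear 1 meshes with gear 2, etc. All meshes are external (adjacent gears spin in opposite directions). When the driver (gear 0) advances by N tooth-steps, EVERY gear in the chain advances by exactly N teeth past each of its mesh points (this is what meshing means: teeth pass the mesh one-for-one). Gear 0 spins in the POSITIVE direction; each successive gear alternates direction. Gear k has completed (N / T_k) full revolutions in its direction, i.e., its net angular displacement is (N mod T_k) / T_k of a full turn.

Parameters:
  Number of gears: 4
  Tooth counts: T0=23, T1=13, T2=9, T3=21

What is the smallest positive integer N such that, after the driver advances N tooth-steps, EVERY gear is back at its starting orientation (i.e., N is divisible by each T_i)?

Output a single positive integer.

Gear k returns to start when N is a multiple of T_k.
All gears at start simultaneously when N is a common multiple of [23, 13, 9, 21]; the smallest such N is lcm(23, 13, 9, 21).
Start: lcm = T0 = 23
Fold in T1=13: gcd(23, 13) = 1; lcm(23, 13) = 23 * 13 / 1 = 299 / 1 = 299
Fold in T2=9: gcd(299, 9) = 1; lcm(299, 9) = 299 * 9 / 1 = 2691 / 1 = 2691
Fold in T3=21: gcd(2691, 21) = 3; lcm(2691, 21) = 2691 * 21 / 3 = 56511 / 3 = 18837
Full cycle length = 18837

Answer: 18837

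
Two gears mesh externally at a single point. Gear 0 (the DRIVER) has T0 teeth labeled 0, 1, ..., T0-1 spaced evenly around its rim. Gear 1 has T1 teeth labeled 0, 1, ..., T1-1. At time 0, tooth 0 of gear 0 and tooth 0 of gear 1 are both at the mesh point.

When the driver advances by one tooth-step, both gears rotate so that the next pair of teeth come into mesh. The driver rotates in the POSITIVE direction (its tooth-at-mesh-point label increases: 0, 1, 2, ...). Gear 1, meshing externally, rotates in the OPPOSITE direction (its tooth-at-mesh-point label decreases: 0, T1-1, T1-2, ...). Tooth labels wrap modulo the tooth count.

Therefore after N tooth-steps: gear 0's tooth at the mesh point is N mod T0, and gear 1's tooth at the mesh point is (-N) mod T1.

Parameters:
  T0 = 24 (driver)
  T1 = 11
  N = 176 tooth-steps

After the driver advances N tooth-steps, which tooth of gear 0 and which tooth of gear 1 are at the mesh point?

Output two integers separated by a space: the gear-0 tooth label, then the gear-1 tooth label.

Gear 0 (driver, T0=24): tooth at mesh = N mod T0
  176 = 7 * 24 + 8, so 176 mod 24 = 8
  gear 0 tooth = 8
Gear 1 (driven, T1=11): tooth at mesh = (-N) mod T1
  176 = 16 * 11 + 0, so 176 mod 11 = 0
  (-176) mod 11 = 0
Mesh after 176 steps: gear-0 tooth 8 meets gear-1 tooth 0

Answer: 8 0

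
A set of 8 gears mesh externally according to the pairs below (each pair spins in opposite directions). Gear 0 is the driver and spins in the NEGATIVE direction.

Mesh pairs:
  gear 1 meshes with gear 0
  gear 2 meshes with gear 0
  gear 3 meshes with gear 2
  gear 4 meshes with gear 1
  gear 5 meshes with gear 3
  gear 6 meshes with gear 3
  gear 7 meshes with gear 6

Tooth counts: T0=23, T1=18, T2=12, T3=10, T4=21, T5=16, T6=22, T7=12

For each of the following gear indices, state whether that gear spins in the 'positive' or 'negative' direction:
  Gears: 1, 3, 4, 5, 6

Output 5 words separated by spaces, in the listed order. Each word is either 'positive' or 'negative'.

Gear 0 (driver): negative (depth 0)
  gear 1: meshes with gear 0 -> depth 1 -> positive (opposite of gear 0)
  gear 2: meshes with gear 0 -> depth 1 -> positive (opposite of gear 0)
  gear 3: meshes with gear 2 -> depth 2 -> negative (opposite of gear 2)
  gear 4: meshes with gear 1 -> depth 2 -> negative (opposite of gear 1)
  gear 5: meshes with gear 3 -> depth 3 -> positive (opposite of gear 3)
  gear 6: meshes with gear 3 -> depth 3 -> positive (opposite of gear 3)
  gear 7: meshes with gear 6 -> depth 4 -> negative (opposite of gear 6)
Queried indices 1, 3, 4, 5, 6 -> positive, negative, negative, positive, positive

Answer: positive negative negative positive positive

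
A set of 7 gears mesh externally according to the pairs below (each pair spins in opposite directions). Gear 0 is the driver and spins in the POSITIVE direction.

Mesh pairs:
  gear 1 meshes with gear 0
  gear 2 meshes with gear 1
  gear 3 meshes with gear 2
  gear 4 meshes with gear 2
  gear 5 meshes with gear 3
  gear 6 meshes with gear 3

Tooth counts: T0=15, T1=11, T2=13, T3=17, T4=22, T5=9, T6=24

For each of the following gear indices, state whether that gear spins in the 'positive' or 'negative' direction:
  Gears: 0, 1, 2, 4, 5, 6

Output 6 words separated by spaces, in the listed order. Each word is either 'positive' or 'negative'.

Answer: positive negative positive negative positive positive

Derivation:
Gear 0 (driver): positive (depth 0)
  gear 1: meshes with gear 0 -> depth 1 -> negative (opposite of gear 0)
  gear 2: meshes with gear 1 -> depth 2 -> positive (opposite of gear 1)
  gear 3: meshes with gear 2 -> depth 3 -> negative (opposite of gear 2)
  gear 4: meshes with gear 2 -> depth 3 -> negative (opposite of gear 2)
  gear 5: meshes with gear 3 -> depth 4 -> positive (opposite of gear 3)
  gear 6: meshes with gear 3 -> depth 4 -> positive (opposite of gear 3)
Queried indices 0, 1, 2, 4, 5, 6 -> positive, negative, positive, negative, positive, positive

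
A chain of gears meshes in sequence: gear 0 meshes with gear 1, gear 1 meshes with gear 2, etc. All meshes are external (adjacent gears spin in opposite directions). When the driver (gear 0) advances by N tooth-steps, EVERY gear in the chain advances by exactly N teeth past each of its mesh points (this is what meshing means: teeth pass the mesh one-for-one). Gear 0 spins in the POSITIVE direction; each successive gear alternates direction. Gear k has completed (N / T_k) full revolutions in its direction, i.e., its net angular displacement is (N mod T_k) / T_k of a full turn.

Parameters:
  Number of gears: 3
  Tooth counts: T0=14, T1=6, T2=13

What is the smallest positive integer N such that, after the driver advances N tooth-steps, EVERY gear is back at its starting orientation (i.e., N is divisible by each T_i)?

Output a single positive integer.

Gear k returns to start when N is a multiple of T_k.
All gears at start simultaneously when N is a common multiple of [14, 6, 13]; the smallest such N is lcm(14, 6, 13).
Start: lcm = T0 = 14
Fold in T1=6: gcd(14, 6) = 2; lcm(14, 6) = 14 * 6 / 2 = 84 / 2 = 42
Fold in T2=13: gcd(42, 13) = 1; lcm(42, 13) = 42 * 13 / 1 = 546 / 1 = 546
Full cycle length = 546

Answer: 546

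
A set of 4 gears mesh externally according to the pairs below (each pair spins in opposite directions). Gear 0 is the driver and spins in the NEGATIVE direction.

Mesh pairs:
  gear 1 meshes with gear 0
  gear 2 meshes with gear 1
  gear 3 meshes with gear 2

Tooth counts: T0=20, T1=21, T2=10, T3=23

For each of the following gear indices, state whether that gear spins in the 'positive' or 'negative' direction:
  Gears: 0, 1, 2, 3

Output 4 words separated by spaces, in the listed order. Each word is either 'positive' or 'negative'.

Gear 0 (driver): negative (depth 0)
  gear 1: meshes with gear 0 -> depth 1 -> positive (opposite of gear 0)
  gear 2: meshes with gear 1 -> depth 2 -> negative (opposite of gear 1)
  gear 3: meshes with gear 2 -> depth 3 -> positive (opposite of gear 2)
Queried indices 0, 1, 2, 3 -> negative, positive, negative, positive

Answer: negative positive negative positive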